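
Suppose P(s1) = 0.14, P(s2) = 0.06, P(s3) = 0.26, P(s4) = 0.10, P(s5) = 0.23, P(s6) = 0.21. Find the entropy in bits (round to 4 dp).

H = −Σ pᵢ log₂ pᵢ.
−0.14·log₂(0.14) = 0.3971
−0.06·log₂(0.06) = 0.2435
−0.26·log₂(0.26) = 0.5053
−0.10·log₂(0.10) = 0.3322
−0.23·log₂(0.23) = 0.4877
−0.21·log₂(0.21) = 0.4728
Sum ≈ 2.4386 → 2.4386 bits.

2.4386 bits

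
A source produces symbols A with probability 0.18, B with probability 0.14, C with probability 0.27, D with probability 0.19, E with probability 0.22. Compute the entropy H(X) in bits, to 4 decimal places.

2.2882 bits

H = −Σ pᵢ log₂ pᵢ.
−0.18·log₂(0.18) = 0.4453
−0.14·log₂(0.14) = 0.3971
−0.27·log₂(0.27) = 0.5100
−0.19·log₂(0.19) = 0.4552
−0.22·log₂(0.22) = 0.4806
Sum ≈ 2.2882 → 2.2882 bits.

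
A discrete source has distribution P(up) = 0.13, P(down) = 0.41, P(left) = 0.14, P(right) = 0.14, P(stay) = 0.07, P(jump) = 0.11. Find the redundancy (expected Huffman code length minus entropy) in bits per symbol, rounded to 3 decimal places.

Entropy H = −Σ p log₂ p ≈ 2.3231 bits.
Huffman merges: 7/100+11/100→9/50; 13/100+7/50→27/100; 7/50+9/50→8/25; 27/100+8/25→59/100; 41/100+59/100→1. L = 59/25 ≈ 2.3600.
L − H = 2.3600 − 2.3231 = 0.037 bits.

0.037 bits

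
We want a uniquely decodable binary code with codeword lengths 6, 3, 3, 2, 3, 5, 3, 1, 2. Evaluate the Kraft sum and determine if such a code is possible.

1.546875; no

With common denominator 2^6 = 64: Σ 2^(−ℓᵢ) = 1/64 + 8/64 + 8/64 + 16/64 + 8/64 + 2/64 + 8/64 + 32/64 + 16/64 = 99/64 = 1.546875.
Kraft's inequality requires Σ ≤ 1; here Σ = 1.546875 > 1, so no such prefix code exists.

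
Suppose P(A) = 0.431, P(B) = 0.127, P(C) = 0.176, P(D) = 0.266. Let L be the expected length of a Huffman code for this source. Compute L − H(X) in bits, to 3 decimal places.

Entropy H = −Σ p log₂ p ≈ 1.8507 bits.
Huffman merges: 127/1000+22/125→303/1000; 133/500+303/1000→569/1000; 431/1000+569/1000→1. L = 234/125 ≈ 1.8720.
L − H = 1.8720 − 1.8507 = 0.021 bits.

0.021 bits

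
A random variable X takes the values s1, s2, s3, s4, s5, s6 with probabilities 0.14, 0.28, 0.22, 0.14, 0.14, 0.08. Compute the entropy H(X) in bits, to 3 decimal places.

H = −Σ pᵢ log₂ pᵢ.
−0.14·log₂(0.14) = 0.3971
−0.28·log₂(0.28) = 0.5142
−0.22·log₂(0.22) = 0.4806
−0.14·log₂(0.14) = 0.3971
−0.14·log₂(0.14) = 0.3971
−0.08·log₂(0.08) = 0.2915
Sum ≈ 2.4776 → 2.478 bits.

2.478 bits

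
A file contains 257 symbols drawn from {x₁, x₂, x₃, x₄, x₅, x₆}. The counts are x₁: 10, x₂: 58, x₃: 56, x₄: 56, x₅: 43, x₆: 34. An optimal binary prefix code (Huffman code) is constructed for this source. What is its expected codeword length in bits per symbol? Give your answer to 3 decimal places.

Probabilities are the counts divided by 257.
Repeatedly combine the two least-probable nodes; the expected code length is the sum of the merged weights.
merge 10/257 + 34/257 → 44/257
merge 43/257 + 44/257 → 87/257
merge 56/257 + 56/257 → 112/257
merge 58/257 + 87/257 → 145/257
merge 112/257 + 145/257 → 1
L = 44/257 + 87/257 + 112/257 + 145/257 + 1 = 645/257 ≈ 2.510 bits/symbol.

2.510 bits/symbol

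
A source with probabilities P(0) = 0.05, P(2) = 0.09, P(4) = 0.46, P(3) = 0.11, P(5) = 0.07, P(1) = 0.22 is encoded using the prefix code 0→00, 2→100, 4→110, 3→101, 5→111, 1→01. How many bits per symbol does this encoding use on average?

2.73 bits/symbol

L̄ = Σ pᵢ·ℓᵢ = 0.05·2 + 0.09·3 + 0.46·3 + 0.11·3 + 0.07·3 + 0.22·2 = 2.73 bits/symbol.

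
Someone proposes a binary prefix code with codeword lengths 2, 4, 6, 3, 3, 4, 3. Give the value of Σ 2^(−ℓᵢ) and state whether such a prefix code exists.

With common denominator 2^6 = 64: Σ 2^(−ℓᵢ) = 16/64 + 4/64 + 1/64 + 8/64 + 8/64 + 4/64 + 8/64 = 49/64 = 0.765625.
Kraft's inequality requires Σ ≤ 1; here Σ = 0.765625 ≤ 1, so such a prefix code exists.

0.765625; yes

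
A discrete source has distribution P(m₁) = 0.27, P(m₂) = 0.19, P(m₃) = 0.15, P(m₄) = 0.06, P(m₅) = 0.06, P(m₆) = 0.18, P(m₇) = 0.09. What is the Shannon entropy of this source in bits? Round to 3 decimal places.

2.621 bits

H = −Σ pᵢ log₂ pᵢ.
−0.27·log₂(0.27) = 0.5100
−0.19·log₂(0.19) = 0.4552
−0.15·log₂(0.15) = 0.4105
−0.06·log₂(0.06) = 0.2435
−0.06·log₂(0.06) = 0.2435
−0.18·log₂(0.18) = 0.4453
−0.09·log₂(0.09) = 0.3127
Sum ≈ 2.6208 → 2.621 bits.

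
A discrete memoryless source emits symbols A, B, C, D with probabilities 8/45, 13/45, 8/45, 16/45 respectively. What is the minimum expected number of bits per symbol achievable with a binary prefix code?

2 bits/symbol

Repeatedly combine the two least-probable nodes; the expected code length is the sum of the merged weights.
merge 8/45 + 8/45 → 16/45
merge 13/45 + 16/45 → 29/45
merge 16/45 + 29/45 → 1
L = 16/45 + 29/45 + 1 = 2 bits/symbol.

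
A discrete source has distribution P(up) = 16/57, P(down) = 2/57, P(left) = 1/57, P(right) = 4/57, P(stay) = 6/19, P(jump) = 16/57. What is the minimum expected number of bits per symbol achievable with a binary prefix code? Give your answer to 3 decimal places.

Repeatedly combine the two least-probable nodes; the expected code length is the sum of the merged weights.
merge 1/57 + 2/57 → 1/19
merge 1/19 + 4/57 → 7/57
merge 7/57 + 16/57 → 23/57
merge 16/57 + 6/19 → 34/57
merge 23/57 + 34/57 → 1
L = 1/19 + 7/57 + 23/57 + 34/57 + 1 = 124/57 ≈ 2.175 bits/symbol.

2.175 bits/symbol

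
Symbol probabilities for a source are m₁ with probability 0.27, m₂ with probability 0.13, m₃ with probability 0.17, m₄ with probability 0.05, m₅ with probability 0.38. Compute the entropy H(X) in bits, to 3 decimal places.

2.074 bits

H = −Σ pᵢ log₂ pᵢ.
−0.27·log₂(0.27) = 0.5100
−0.13·log₂(0.13) = 0.3826
−0.17·log₂(0.17) = 0.4346
−0.05·log₂(0.05) = 0.2161
−0.38·log₂(0.38) = 0.5305
Sum ≈ 2.0738 → 2.074 bits.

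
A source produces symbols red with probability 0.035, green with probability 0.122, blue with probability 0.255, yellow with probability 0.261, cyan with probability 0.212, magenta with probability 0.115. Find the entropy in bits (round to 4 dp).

2.3813 bits

H = −Σ pᵢ log₂ pᵢ.
−0.035·log₂(0.035) = 0.1693
−0.122·log₂(0.122) = 0.3703
−0.255·log₂(0.255) = 0.5027
−0.261·log₂(0.261) = 0.5058
−0.212·log₂(0.212) = 0.4744
−0.115·log₂(0.115) = 0.3588
Sum ≈ 2.3813 → 2.3813 bits.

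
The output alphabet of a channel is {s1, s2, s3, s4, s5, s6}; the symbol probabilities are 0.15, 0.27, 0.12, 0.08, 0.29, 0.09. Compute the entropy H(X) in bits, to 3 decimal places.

H = −Σ pᵢ log₂ pᵢ.
−0.15·log₂(0.15) = 0.4105
−0.27·log₂(0.27) = 0.5100
−0.12·log₂(0.12) = 0.3671
−0.08·log₂(0.08) = 0.2915
−0.29·log₂(0.29) = 0.5179
−0.09·log₂(0.09) = 0.3127
Sum ≈ 2.4097 → 2.410 bits.

2.410 bits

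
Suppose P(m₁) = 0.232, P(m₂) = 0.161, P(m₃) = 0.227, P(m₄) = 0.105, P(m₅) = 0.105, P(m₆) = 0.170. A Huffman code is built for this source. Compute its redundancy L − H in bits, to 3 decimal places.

Entropy H = −Σ p log₂ p ≈ 2.5162 bits.
Huffman merges: 21/200+21/200→21/100; 161/1000+17/100→331/1000; 21/100+227/1000→437/1000; 29/125+331/1000→563/1000; 437/1000+563/1000→1. L = 2541/1000 ≈ 2.5410.
L − H = 2.5410 − 2.5162 = 0.025 bits.

0.025 bits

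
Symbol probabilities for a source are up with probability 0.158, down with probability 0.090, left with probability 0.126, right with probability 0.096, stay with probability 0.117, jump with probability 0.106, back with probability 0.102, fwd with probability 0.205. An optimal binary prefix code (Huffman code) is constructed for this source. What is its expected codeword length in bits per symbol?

Repeatedly combine the two least-probable nodes; the expected code length is the sum of the merged weights.
merge 9/100 + 12/125 → 93/500
merge 51/500 + 53/500 → 26/125
merge 117/1000 + 63/500 → 243/1000
merge 79/500 + 93/500 → 43/125
merge 41/200 + 26/125 → 413/1000
merge 243/1000 + 43/125 → 587/1000
merge 413/1000 + 587/1000 → 1
L = 93/500 + 26/125 + 243/1000 + 43/125 + 413/1000 + 587/1000 + 1 = 2981/1000 = 2.981 bits/symbol.

2.981 bits/symbol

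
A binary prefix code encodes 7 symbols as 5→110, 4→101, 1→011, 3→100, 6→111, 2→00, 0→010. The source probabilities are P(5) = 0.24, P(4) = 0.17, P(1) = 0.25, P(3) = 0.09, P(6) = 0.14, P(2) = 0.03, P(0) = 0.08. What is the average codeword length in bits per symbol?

2.97 bits/symbol

L̄ = Σ pᵢ·ℓᵢ = 0.24·3 + 0.17·3 + 0.25·3 + 0.09·3 + 0.14·3 + 0.03·2 + 0.08·3 = 2.97 bits/symbol.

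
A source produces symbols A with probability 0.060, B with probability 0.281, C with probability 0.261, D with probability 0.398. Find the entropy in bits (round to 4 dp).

1.7929 bits

H = −Σ pᵢ log₂ pᵢ.
−0.060·log₂(0.060) = 0.2435
−0.281·log₂(0.281) = 0.5146
−0.261·log₂(0.261) = 0.5058
−0.398·log₂(0.398) = 0.5290
Sum ≈ 1.7929 → 1.7929 bits.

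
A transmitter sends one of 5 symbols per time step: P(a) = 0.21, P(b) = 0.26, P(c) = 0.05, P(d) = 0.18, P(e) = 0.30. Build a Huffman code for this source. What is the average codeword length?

2.23 bits/symbol

Repeatedly combine the two least-probable nodes; the expected code length is the sum of the merged weights.
merge 1/20 + 9/50 → 23/100
merge 21/100 + 23/100 → 11/25
merge 13/50 + 3/10 → 14/25
merge 11/25 + 14/25 → 1
L = 23/100 + 11/25 + 14/25 + 1 = 223/100 = 2.23 bits/symbol.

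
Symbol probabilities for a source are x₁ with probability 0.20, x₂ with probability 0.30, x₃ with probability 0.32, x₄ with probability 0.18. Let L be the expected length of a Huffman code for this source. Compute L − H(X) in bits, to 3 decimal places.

0.043 bits

Entropy H = −Σ p log₂ p ≈ 1.9568 bits.
Huffman merges: 9/50+1/5→19/50; 3/10+8/25→31/50; 19/50+31/50→1. L = 2 ≈ 2.0000.
L − H = 2.0000 − 1.9568 = 0.043 bits.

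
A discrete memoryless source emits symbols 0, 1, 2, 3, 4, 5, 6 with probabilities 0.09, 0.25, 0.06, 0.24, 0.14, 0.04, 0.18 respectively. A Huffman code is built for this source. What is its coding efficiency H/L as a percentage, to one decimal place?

98.8%

Entropy H = −Σ p log₂ p ≈ 2.5785 bits.
Huffman merges: 1/25+3/50→1/10; 9/100+1/10→19/100; 7/50+9/50→8/25; 19/100+6/25→43/100; 1/4+8/25→57/100; 43/100+57/100→1. L = 261/100 ≈ 2.6100.
Efficiency = H/L = 2.5785/2.6100 = 98.8%.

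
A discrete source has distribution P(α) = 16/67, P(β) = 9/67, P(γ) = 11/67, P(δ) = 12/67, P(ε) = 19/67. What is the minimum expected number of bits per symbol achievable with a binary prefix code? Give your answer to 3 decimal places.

2.299 bits/symbol

Repeatedly combine the two least-probable nodes; the expected code length is the sum of the merged weights.
merge 9/67 + 11/67 → 20/67
merge 12/67 + 16/67 → 28/67
merge 19/67 + 20/67 → 39/67
merge 28/67 + 39/67 → 1
L = 20/67 + 28/67 + 39/67 + 1 = 154/67 ≈ 2.299 bits/symbol.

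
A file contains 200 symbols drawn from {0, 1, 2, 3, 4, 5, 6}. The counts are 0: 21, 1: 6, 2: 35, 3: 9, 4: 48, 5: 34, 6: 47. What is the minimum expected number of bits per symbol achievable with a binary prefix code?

Probabilities are the counts divided by 200.
Repeatedly combine the two least-probable nodes; the expected code length is the sum of the merged weights.
merge 3/100 + 9/200 → 3/40
merge 3/40 + 21/200 → 9/50
merge 17/100 + 7/40 → 69/200
merge 9/50 + 47/200 → 83/200
merge 6/25 + 69/200 → 117/200
merge 83/200 + 117/200 → 1
L = 3/40 + 9/50 + 69/200 + 83/200 + 117/200 + 1 = 13/5 = 2.6 bits/symbol.

2.6 bits/symbol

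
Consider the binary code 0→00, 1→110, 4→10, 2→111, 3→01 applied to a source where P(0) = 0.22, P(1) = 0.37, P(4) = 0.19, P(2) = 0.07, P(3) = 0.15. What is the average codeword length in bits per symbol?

2.44 bits/symbol

L̄ = Σ pᵢ·ℓᵢ = 0.22·2 + 0.37·3 + 0.19·2 + 0.07·3 + 0.15·2 = 2.44 bits/symbol.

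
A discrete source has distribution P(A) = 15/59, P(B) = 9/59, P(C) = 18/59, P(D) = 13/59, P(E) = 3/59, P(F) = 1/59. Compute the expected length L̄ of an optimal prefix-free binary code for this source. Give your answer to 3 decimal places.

Repeatedly combine the two least-probable nodes; the expected code length is the sum of the merged weights.
merge 1/59 + 3/59 → 4/59
merge 4/59 + 9/59 → 13/59
merge 13/59 + 13/59 → 26/59
merge 15/59 + 18/59 → 33/59
merge 26/59 + 33/59 → 1
L = 4/59 + 13/59 + 26/59 + 33/59 + 1 = 135/59 ≈ 2.288 bits/symbol.

2.288 bits/symbol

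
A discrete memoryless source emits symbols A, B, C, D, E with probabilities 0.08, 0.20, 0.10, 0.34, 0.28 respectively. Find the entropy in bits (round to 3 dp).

H = −Σ pᵢ log₂ pᵢ.
−0.08·log₂(0.08) = 0.2915
−0.20·log₂(0.20) = 0.4644
−0.10·log₂(0.10) = 0.3322
−0.34·log₂(0.34) = 0.5292
−0.28·log₂(0.28) = 0.5142
Sum ≈ 2.1315 → 2.131 bits.

2.131 bits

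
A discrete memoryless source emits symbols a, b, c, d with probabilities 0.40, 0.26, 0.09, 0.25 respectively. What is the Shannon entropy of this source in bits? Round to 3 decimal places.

1.847 bits

H = −Σ pᵢ log₂ pᵢ.
−0.40·log₂(0.40) = 0.5288
−0.26·log₂(0.26) = 0.5053
−0.09·log₂(0.09) = 0.3127
−0.25·log₂(0.25) = 0.5000
Sum ≈ 1.8467 → 1.847 bits.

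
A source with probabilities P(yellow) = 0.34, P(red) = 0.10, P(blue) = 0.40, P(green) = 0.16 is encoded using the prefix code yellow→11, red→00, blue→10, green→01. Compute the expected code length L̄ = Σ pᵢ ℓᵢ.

L̄ = Σ pᵢ·ℓᵢ = 0.34·2 + 0.10·2 + 0.40·2 + 0.16·2 = 2 bits/symbol.

2 bits/symbol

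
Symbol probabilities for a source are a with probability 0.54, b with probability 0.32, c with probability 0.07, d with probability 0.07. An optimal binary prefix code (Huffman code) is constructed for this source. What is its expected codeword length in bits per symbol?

1.6 bits/symbol

Repeatedly combine the two least-probable nodes; the expected code length is the sum of the merged weights.
merge 7/100 + 7/100 → 7/50
merge 7/50 + 8/25 → 23/50
merge 23/50 + 27/50 → 1
L = 7/50 + 23/50 + 1 = 8/5 = 1.6 bits/symbol.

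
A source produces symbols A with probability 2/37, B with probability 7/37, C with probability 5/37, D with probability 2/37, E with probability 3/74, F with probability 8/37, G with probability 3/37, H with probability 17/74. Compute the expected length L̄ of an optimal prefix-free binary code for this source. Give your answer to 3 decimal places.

Repeatedly combine the two least-probable nodes; the expected code length is the sum of the merged weights.
merge 3/74 + 2/37 → 7/74
merge 2/37 + 3/37 → 5/37
merge 7/74 + 5/37 → 17/74
merge 5/37 + 7/37 → 12/37
merge 8/37 + 17/74 → 33/74
merge 17/74 + 12/37 → 41/74
merge 33/74 + 41/74 → 1
L = 7/74 + 5/37 + 17/74 + 12/37 + 33/74 + 41/74 + 1 = 103/37 ≈ 2.784 bits/symbol.

2.784 bits/symbol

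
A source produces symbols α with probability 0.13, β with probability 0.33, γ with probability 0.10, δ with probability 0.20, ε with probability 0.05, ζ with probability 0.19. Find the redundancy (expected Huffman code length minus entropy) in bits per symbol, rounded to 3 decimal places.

Entropy H = −Σ p log₂ p ≈ 2.3784 bits.
Huffman merges: 1/20+1/10→3/20; 13/100+3/20→7/25; 19/100+1/5→39/100; 7/25+33/100→61/100; 39/100+61/100→1. L = 243/100 ≈ 2.4300.
L − H = 2.4300 − 2.3784 = 0.052 bits.

0.052 bits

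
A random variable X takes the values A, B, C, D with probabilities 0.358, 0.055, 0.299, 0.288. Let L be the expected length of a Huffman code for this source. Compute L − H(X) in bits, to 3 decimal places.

Entropy H = −Σ p log₂ p ≈ 1.7987 bits.
Huffman merges: 11/200+36/125→343/1000; 299/1000+343/1000→321/500; 179/500+321/500→1. L = 397/200 ≈ 1.9850.
L − H = 1.9850 − 1.7987 = 0.186 bits.

0.186 bits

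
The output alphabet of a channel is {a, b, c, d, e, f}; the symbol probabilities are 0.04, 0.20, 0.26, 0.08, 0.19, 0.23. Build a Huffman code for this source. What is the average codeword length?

Repeatedly combine the two least-probable nodes; the expected code length is the sum of the merged weights.
merge 1/25 + 2/25 → 3/25
merge 3/25 + 19/100 → 31/100
merge 1/5 + 23/100 → 43/100
merge 13/50 + 31/100 → 57/100
merge 43/100 + 57/100 → 1
L = 3/25 + 31/100 + 43/100 + 57/100 + 1 = 243/100 = 2.43 bits/symbol.

2.43 bits/symbol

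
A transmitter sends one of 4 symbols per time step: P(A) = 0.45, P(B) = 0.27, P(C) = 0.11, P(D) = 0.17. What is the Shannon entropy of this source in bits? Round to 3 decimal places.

1.813 bits

H = −Σ pᵢ log₂ pᵢ.
−0.45·log₂(0.45) = 0.5184
−0.27·log₂(0.27) = 0.5100
−0.11·log₂(0.11) = 0.3503
−0.17·log₂(0.17) = 0.4346
Sum ≈ 1.8133 → 1.813 bits.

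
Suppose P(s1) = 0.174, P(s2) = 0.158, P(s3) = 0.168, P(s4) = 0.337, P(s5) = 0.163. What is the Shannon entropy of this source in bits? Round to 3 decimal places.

H = −Σ pᵢ log₂ pᵢ.
−0.174·log₂(0.174) = 0.4390
−0.158·log₂(0.158) = 0.4206
−0.168·log₂(0.168) = 0.4323
−0.337·log₂(0.337) = 0.5288
−0.163·log₂(0.163) = 0.4266
Sum ≈ 2.2473 → 2.247 bits.

2.247 bits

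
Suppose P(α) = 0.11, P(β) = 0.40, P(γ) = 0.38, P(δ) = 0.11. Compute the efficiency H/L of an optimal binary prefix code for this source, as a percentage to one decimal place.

Entropy H = −Σ p log₂ p ≈ 1.7598 bits.
Huffman merges: 11/100+11/100→11/50; 11/50+19/50→3/5; 2/5+3/5→1. L = 91/50 ≈ 1.8200.
Efficiency = H/L = 1.7598/1.8200 = 96.7%.

96.7%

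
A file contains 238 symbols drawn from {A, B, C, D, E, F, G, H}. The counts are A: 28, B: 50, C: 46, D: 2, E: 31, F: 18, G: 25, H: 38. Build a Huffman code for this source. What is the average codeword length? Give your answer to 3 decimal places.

Probabilities are the counts divided by 238.
Repeatedly combine the two least-probable nodes; the expected code length is the sum of the merged weights.
merge 1/119 + 9/119 → 10/119
merge 10/119 + 25/238 → 45/238
merge 2/17 + 31/238 → 59/238
merge 19/119 + 45/238 → 83/238
merge 23/119 + 25/119 → 48/119
merge 59/238 + 83/238 → 71/119
merge 48/119 + 71/119 → 1
L = 10/119 + 45/238 + 59/238 + 83/238 + 48/119 + 71/119 + 1 = 683/238 ≈ 2.870 bits/symbol.

2.870 bits/symbol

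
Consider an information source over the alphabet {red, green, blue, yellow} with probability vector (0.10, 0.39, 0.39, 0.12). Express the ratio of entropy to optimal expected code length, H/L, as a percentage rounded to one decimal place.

96.1%

Entropy H = −Σ p log₂ p ≈ 1.7589 bits.
Huffman merges: 1/10+3/25→11/50; 11/50+39/100→61/100; 39/100+61/100→1. L = 183/100 ≈ 1.8300.
Efficiency = H/L = 1.7589/1.8300 = 96.1%.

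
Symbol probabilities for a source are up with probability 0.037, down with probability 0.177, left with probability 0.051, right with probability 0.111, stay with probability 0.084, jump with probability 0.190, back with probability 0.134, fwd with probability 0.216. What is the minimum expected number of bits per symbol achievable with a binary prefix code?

2.854 bits/symbol

Repeatedly combine the two least-probable nodes; the expected code length is the sum of the merged weights.
merge 37/1000 + 51/1000 → 11/125
merge 21/250 + 11/125 → 43/250
merge 111/1000 + 67/500 → 49/200
merge 43/250 + 177/1000 → 349/1000
merge 19/100 + 27/125 → 203/500
merge 49/200 + 349/1000 → 297/500
merge 203/500 + 297/500 → 1
L = 11/125 + 43/250 + 49/200 + 349/1000 + 203/500 + 297/500 + 1 = 1427/500 = 2.854 bits/symbol.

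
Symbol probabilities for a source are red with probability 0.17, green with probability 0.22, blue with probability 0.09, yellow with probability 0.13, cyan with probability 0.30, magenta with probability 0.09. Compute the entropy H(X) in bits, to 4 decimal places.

H = −Σ pᵢ log₂ pᵢ.
−0.17·log₂(0.17) = 0.4346
−0.22·log₂(0.22) = 0.4806
−0.09·log₂(0.09) = 0.3127
−0.13·log₂(0.13) = 0.3826
−0.30·log₂(0.30) = 0.5211
−0.09·log₂(0.09) = 0.3127
Sum ≈ 2.4442 → 2.4442 bits.

2.4442 bits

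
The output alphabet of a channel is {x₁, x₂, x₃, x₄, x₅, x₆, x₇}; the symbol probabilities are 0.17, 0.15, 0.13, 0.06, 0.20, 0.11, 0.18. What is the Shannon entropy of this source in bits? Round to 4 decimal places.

H = −Σ pᵢ log₂ pᵢ.
−0.17·log₂(0.17) = 0.4346
−0.15·log₂(0.15) = 0.4105
−0.13·log₂(0.13) = 0.3826
−0.06·log₂(0.06) = 0.2435
−0.20·log₂(0.20) = 0.4644
−0.11·log₂(0.11) = 0.3503
−0.18·log₂(0.18) = 0.4453
Sum ≈ 2.7313 → 2.7313 bits.

2.7313 bits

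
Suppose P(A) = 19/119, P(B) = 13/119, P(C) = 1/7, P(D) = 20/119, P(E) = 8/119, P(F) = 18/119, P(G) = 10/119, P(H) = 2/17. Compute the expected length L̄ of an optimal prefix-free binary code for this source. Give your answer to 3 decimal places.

Repeatedly combine the two least-probable nodes; the expected code length is the sum of the merged weights.
merge 8/119 + 10/119 → 18/119
merge 13/119 + 2/17 → 27/119
merge 1/7 + 18/119 → 5/17
merge 18/119 + 19/119 → 37/119
merge 20/119 + 27/119 → 47/119
merge 5/17 + 37/119 → 72/119
merge 47/119 + 72/119 → 1
L = 18/119 + 27/119 + 5/17 + 37/119 + 47/119 + 72/119 + 1 = 355/119 ≈ 2.983 bits/symbol.

2.983 bits/symbol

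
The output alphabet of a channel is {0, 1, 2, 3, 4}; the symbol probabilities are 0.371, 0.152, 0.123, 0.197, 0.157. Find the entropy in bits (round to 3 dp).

2.197 bits

H = −Σ pᵢ log₂ pᵢ.
−0.371·log₂(0.371) = 0.5307
−0.152·log₂(0.152) = 0.4131
−0.123·log₂(0.123) = 0.3719
−0.197·log₂(0.197) = 0.4617
−0.157·log₂(0.157) = 0.4194
Sum ≈ 2.1968 → 2.197 bits.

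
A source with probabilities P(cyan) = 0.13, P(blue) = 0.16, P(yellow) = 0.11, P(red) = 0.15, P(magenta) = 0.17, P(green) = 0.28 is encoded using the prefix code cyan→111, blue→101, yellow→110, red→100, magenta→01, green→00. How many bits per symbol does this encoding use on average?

2.55 bits/symbol

L̄ = Σ pᵢ·ℓᵢ = 0.13·3 + 0.16·3 + 0.11·3 + 0.15·3 + 0.17·2 + 0.28·2 = 2.55 bits/symbol.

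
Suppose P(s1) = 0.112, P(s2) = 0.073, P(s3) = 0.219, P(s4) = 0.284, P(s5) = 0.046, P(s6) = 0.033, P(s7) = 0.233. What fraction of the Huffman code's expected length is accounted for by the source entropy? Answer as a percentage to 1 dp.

Entropy H = −Σ p log₂ p ≈ 2.4814 bits.
Huffman merges: 33/1000+23/500→79/1000; 73/1000+79/1000→19/125; 14/125+19/125→33/125; 219/1000+233/1000→113/250; 33/125+71/250→137/250; 113/250+137/250→1. L = 499/200 ≈ 2.4950.
Efficiency = H/L = 2.4814/2.4950 = 99.5%.

99.5%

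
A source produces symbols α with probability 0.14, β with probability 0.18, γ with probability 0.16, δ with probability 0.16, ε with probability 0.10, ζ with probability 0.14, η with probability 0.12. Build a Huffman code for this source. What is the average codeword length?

2.82 bits/symbol

Repeatedly combine the two least-probable nodes; the expected code length is the sum of the merged weights.
merge 1/10 + 3/25 → 11/50
merge 7/50 + 7/50 → 7/25
merge 4/25 + 4/25 → 8/25
merge 9/50 + 11/50 → 2/5
merge 7/25 + 8/25 → 3/5
merge 2/5 + 3/5 → 1
L = 11/50 + 7/25 + 8/25 + 2/5 + 3/5 + 1 = 141/50 = 2.82 bits/symbol.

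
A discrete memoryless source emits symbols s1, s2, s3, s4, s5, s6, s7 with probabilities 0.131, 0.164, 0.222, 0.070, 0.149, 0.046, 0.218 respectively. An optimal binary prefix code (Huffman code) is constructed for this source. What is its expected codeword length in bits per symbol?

Repeatedly combine the two least-probable nodes; the expected code length is the sum of the merged weights.
merge 23/500 + 7/100 → 29/250
merge 29/250 + 131/1000 → 247/1000
merge 149/1000 + 41/250 → 313/1000
merge 109/500 + 111/500 → 11/25
merge 247/1000 + 313/1000 → 14/25
merge 11/25 + 14/25 → 1
L = 29/250 + 247/1000 + 313/1000 + 11/25 + 14/25 + 1 = 669/250 = 2.676 bits/symbol.

2.676 bits/symbol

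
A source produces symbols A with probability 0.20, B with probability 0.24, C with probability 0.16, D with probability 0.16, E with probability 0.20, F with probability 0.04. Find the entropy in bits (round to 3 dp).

H = −Σ pᵢ log₂ pᵢ.
−0.20·log₂(0.20) = 0.4644
−0.24·log₂(0.24) = 0.4941
−0.16·log₂(0.16) = 0.4230
−0.16·log₂(0.16) = 0.4230
−0.20·log₂(0.20) = 0.4644
−0.04·log₂(0.04) = 0.1858
Sum ≈ 2.4547 → 2.455 bits.

2.455 bits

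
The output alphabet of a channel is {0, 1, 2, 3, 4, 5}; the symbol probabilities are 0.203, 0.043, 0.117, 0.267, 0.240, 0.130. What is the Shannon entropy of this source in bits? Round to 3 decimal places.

2.410 bits

H = −Σ pᵢ log₂ pᵢ.
−0.203·log₂(0.203) = 0.4670
−0.043·log₂(0.043) = 0.1952
−0.117·log₂(0.117) = 0.3622
−0.267·log₂(0.267) = 0.5087
−0.240·log₂(0.240) = 0.4941
−0.130·log₂(0.130) = 0.3826
Sum ≈ 2.4098 → 2.410 bits.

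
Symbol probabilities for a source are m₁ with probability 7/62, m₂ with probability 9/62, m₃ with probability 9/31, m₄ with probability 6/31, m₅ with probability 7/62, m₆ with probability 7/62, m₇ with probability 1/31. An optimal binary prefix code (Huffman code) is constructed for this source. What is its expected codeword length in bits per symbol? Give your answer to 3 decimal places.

Repeatedly combine the two least-probable nodes; the expected code length is the sum of the merged weights.
merge 1/31 + 7/62 → 9/62
merge 7/62 + 7/62 → 7/31
merge 9/62 + 9/62 → 9/31
merge 6/31 + 7/31 → 13/31
merge 9/31 + 9/31 → 18/31
merge 13/31 + 18/31 → 1
L = 9/62 + 7/31 + 9/31 + 13/31 + 18/31 + 1 = 165/62 ≈ 2.661 bits/symbol.

2.661 bits/symbol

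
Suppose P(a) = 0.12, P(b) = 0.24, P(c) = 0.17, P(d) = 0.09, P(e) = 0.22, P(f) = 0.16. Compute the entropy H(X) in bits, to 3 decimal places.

H = −Σ pᵢ log₂ pᵢ.
−0.12·log₂(0.12) = 0.3671
−0.24·log₂(0.24) = 0.4941
−0.17·log₂(0.17) = 0.4346
−0.09·log₂(0.09) = 0.3127
−0.22·log₂(0.22) = 0.4806
−0.16·log₂(0.16) = 0.4230
Sum ≈ 2.5120 → 2.512 bits.

2.512 bits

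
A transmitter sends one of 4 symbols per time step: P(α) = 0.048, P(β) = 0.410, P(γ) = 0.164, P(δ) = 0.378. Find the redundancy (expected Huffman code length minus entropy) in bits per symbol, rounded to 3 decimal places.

Entropy H = −Σ p log₂ p ≈ 1.6960 bits.
Huffman merges: 6/125+41/250→53/250; 53/250+189/500→59/100; 41/100+59/100→1. L = 901/500 ≈ 1.8020.
L − H = 1.8020 − 1.6960 = 0.106 bits.

0.106 bits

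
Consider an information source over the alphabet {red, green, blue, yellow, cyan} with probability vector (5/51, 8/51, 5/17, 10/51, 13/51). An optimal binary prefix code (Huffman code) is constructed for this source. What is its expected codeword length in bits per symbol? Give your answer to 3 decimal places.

2.255 bits/symbol

Repeatedly combine the two least-probable nodes; the expected code length is the sum of the merged weights.
merge 5/51 + 8/51 → 13/51
merge 10/51 + 13/51 → 23/51
merge 13/51 + 5/17 → 28/51
merge 23/51 + 28/51 → 1
L = 13/51 + 23/51 + 28/51 + 1 = 115/51 ≈ 2.255 bits/symbol.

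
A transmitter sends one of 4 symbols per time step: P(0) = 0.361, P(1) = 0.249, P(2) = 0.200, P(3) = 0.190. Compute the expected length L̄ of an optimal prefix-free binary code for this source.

Repeatedly combine the two least-probable nodes; the expected code length is the sum of the merged weights.
merge 19/100 + 1/5 → 39/100
merge 249/1000 + 361/1000 → 61/100
merge 39/100 + 61/100 → 1
L = 39/100 + 61/100 + 1 = 2 bits/symbol.

2 bits/symbol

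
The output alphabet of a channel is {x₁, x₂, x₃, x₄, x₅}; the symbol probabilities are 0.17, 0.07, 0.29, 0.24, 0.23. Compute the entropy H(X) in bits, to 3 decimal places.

H = −Σ pᵢ log₂ pᵢ.
−0.17·log₂(0.17) = 0.4346
−0.07·log₂(0.07) = 0.2686
−0.29·log₂(0.29) = 0.5179
−0.24·log₂(0.24) = 0.4941
−0.23·log₂(0.23) = 0.4877
Sum ≈ 2.2028 → 2.203 bits.

2.203 bits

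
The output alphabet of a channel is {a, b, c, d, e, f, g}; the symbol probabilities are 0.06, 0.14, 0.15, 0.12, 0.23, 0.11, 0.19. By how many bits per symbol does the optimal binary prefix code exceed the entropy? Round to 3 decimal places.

0.039 bits

Entropy H = −Σ p log₂ p ≈ 2.7114 bits.
Huffman merges: 3/50+11/100→17/100; 3/25+7/50→13/50; 3/20+17/100→8/25; 19/100+23/100→21/50; 13/50+8/25→29/50; 21/50+29/50→1. L = 11/4 ≈ 2.7500.
L − H = 2.7500 − 2.7114 = 0.039 bits.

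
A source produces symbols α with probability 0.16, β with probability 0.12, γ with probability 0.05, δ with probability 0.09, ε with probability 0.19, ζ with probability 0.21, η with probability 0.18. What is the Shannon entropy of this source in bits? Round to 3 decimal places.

2.692 bits

H = −Σ pᵢ log₂ pᵢ.
−0.16·log₂(0.16) = 0.4230
−0.12·log₂(0.12) = 0.3671
−0.05·log₂(0.05) = 0.2161
−0.09·log₂(0.09) = 0.3127
−0.19·log₂(0.19) = 0.4552
−0.21·log₂(0.21) = 0.4728
−0.18·log₂(0.18) = 0.4453
Sum ≈ 2.6922 → 2.692 bits.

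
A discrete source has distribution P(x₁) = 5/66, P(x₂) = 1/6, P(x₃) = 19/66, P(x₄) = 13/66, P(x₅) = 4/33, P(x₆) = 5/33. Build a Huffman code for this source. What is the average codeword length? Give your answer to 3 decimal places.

Repeatedly combine the two least-probable nodes; the expected code length is the sum of the merged weights.
merge 5/66 + 4/33 → 13/66
merge 5/33 + 1/6 → 7/22
merge 13/66 + 13/66 → 13/33
merge 19/66 + 7/22 → 20/33
merge 13/33 + 20/33 → 1
L = 13/66 + 7/22 + 13/33 + 20/33 + 1 = 83/33 ≈ 2.515 bits/symbol.

2.515 bits/symbol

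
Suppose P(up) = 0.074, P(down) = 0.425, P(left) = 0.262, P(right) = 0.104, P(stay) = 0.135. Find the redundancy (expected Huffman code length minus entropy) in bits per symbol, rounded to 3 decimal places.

Entropy H = −Σ p log₂ p ≈ 2.0385 bits.
Huffman merges: 37/500+13/125→89/500; 27/200+89/500→313/1000; 131/500+313/1000→23/40; 17/40+23/40→1. L = 1033/500 ≈ 2.0660.
L − H = 2.0660 − 2.0385 = 0.027 bits.

0.027 bits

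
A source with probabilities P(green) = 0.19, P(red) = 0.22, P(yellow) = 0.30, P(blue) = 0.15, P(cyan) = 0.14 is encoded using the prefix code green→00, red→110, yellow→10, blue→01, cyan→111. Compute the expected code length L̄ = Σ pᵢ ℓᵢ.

2.36 bits/symbol

L̄ = Σ pᵢ·ℓᵢ = 0.19·2 + 0.22·3 + 0.30·2 + 0.15·2 + 0.14·3 = 2.36 bits/symbol.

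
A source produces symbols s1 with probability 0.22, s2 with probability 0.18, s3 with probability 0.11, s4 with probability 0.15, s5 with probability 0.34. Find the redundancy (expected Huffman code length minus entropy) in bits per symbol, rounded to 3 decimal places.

Entropy H = −Σ p log₂ p ≈ 2.2159 bits.
Huffman merges: 11/100+3/20→13/50; 9/50+11/50→2/5; 13/50+17/50→3/5; 2/5+3/5→1. L = 113/50 ≈ 2.2600.
L − H = 2.2600 − 2.2159 = 0.044 bits.

0.044 bits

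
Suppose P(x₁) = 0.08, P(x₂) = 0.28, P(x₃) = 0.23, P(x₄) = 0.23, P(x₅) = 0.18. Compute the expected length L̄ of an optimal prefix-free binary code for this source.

2.26 bits/symbol

Repeatedly combine the two least-probable nodes; the expected code length is the sum of the merged weights.
merge 2/25 + 9/50 → 13/50
merge 23/100 + 23/100 → 23/50
merge 13/50 + 7/25 → 27/50
merge 23/50 + 27/50 → 1
L = 13/50 + 23/50 + 27/50 + 1 = 113/50 = 2.26 bits/symbol.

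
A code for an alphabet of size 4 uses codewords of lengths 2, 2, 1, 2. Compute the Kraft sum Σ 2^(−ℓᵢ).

1.25

With common denominator 2^2 = 4: Σ 2^(−ℓᵢ) = 1/4 + 1/4 + 2/4 + 1/4 = 5/4 = 1.25.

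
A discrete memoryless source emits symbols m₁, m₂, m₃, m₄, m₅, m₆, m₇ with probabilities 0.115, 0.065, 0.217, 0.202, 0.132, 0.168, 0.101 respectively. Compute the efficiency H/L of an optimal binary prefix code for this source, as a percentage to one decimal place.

98.7%

Entropy H = −Σ p log₂ p ≈ 2.7116 bits.
Huffman merges: 13/200+101/1000→83/500; 23/200+33/250→247/1000; 83/500+21/125→167/500; 101/500+217/1000→419/1000; 247/1000+167/500→581/1000; 419/1000+581/1000→1. L = 2747/1000 ≈ 2.7470.
Efficiency = H/L = 2.7116/2.7470 = 98.7%.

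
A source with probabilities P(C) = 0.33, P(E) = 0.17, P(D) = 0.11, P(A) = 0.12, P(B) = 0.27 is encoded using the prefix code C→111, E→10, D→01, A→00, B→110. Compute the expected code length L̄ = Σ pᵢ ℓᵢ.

L̄ = Σ pᵢ·ℓᵢ = 0.33·3 + 0.17·2 + 0.11·2 + 0.12·2 + 0.27·3 = 2.6 bits/symbol.

2.6 bits/symbol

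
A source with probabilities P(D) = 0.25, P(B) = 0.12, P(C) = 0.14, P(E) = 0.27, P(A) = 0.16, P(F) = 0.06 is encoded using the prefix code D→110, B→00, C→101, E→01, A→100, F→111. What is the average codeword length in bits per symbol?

L̄ = Σ pᵢ·ℓᵢ = 0.25·3 + 0.12·2 + 0.14·3 + 0.27·2 + 0.16·3 + 0.06·3 = 2.61 bits/symbol.

2.61 bits/symbol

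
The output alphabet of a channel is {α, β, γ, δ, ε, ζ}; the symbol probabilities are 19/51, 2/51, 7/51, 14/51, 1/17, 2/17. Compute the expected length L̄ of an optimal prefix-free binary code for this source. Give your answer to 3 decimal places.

Repeatedly combine the two least-probable nodes; the expected code length is the sum of the merged weights.
merge 2/51 + 1/17 → 5/51
merge 5/51 + 2/17 → 11/51
merge 7/51 + 11/51 → 6/17
merge 14/51 + 6/17 → 32/51
merge 19/51 + 32/51 → 1
L = 5/51 + 11/51 + 6/17 + 32/51 + 1 = 39/17 ≈ 2.294 bits/symbol.

2.294 bits/symbol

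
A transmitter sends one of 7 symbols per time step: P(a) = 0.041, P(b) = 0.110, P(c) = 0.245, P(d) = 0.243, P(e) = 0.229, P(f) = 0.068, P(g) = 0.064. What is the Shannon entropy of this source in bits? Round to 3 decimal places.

H = −Σ pᵢ log₂ pᵢ.
−0.041·log₂(0.041) = 0.1889
−0.110·log₂(0.110) = 0.3503
−0.245·log₂(0.245) = 0.4971
−0.243·log₂(0.243) = 0.4960
−0.229·log₂(0.229) = 0.4870
−0.068·log₂(0.068) = 0.2637
−0.064·log₂(0.064) = 0.2538
Sum ≈ 2.5368 → 2.537 bits.

2.537 bits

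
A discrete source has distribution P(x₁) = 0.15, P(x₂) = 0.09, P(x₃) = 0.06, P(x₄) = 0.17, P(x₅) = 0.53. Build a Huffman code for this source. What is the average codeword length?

1.92 bits/symbol

Repeatedly combine the two least-probable nodes; the expected code length is the sum of the merged weights.
merge 3/50 + 9/100 → 3/20
merge 3/20 + 3/20 → 3/10
merge 17/100 + 3/10 → 47/100
merge 47/100 + 53/100 → 1
L = 3/20 + 3/10 + 47/100 + 1 = 48/25 = 1.92 bits/symbol.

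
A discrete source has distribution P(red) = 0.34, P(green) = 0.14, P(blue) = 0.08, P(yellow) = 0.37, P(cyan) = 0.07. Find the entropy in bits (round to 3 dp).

H = −Σ pᵢ log₂ pᵢ.
−0.34·log₂(0.34) = 0.5292
−0.14·log₂(0.14) = 0.3971
−0.08·log₂(0.08) = 0.2915
−0.37·log₂(0.37) = 0.5307
−0.07·log₂(0.07) = 0.2686
Sum ≈ 2.0171 → 2.017 bits.

2.017 bits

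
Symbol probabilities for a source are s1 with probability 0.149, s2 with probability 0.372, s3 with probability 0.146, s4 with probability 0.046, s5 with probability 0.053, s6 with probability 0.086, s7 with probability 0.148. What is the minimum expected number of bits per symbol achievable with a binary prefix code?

2.54 bits/symbol

Repeatedly combine the two least-probable nodes; the expected code length is the sum of the merged weights.
merge 23/500 + 53/1000 → 99/1000
merge 43/500 + 99/1000 → 37/200
merge 73/500 + 37/250 → 147/500
merge 149/1000 + 37/200 → 167/500
merge 147/500 + 167/500 → 157/250
merge 93/250 + 157/250 → 1
L = 99/1000 + 37/200 + 147/500 + 167/500 + 157/250 + 1 = 127/50 = 2.54 bits/symbol.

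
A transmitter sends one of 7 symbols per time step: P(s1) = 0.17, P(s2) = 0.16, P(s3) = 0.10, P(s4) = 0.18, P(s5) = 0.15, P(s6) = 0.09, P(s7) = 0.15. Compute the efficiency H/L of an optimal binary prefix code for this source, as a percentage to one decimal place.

98.2%

Entropy H = −Σ p log₂ p ≈ 2.7688 bits.
Huffman merges: 9/100+1/10→19/100; 3/20+3/20→3/10; 4/25+17/100→33/100; 9/50+19/100→37/100; 3/10+33/100→63/100; 37/100+63/100→1. L = 141/50 ≈ 2.8200.
Efficiency = H/L = 2.7688/2.8200 = 98.2%.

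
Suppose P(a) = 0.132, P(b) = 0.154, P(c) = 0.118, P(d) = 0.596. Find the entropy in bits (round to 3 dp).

H = −Σ pᵢ log₂ pᵢ.
−0.132·log₂(0.132) = 0.3856
−0.154·log₂(0.154) = 0.4156
−0.118·log₂(0.118) = 0.3638
−0.596·log₂(0.596) = 0.4450
Sum ≈ 1.6101 → 1.610 bits.

1.610 bits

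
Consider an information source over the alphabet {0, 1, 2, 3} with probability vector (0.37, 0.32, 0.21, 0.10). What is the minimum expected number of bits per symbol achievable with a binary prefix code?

1.94 bits/symbol

Repeatedly combine the two least-probable nodes; the expected code length is the sum of the merged weights.
merge 1/10 + 21/100 → 31/100
merge 31/100 + 8/25 → 63/100
merge 37/100 + 63/100 → 1
L = 31/100 + 63/100 + 1 = 97/50 = 1.94 bits/symbol.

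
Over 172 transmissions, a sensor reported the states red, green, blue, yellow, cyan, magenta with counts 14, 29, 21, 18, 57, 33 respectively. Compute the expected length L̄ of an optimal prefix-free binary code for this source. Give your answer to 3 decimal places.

Probabilities are the counts divided by 172.
Repeatedly combine the two least-probable nodes; the expected code length is the sum of the merged weights.
merge 7/86 + 9/86 → 8/43
merge 21/172 + 29/172 → 25/86
merge 8/43 + 33/172 → 65/172
merge 25/86 + 57/172 → 107/172
merge 65/172 + 107/172 → 1
L = 8/43 + 25/86 + 65/172 + 107/172 + 1 = 213/86 ≈ 2.477 bits/symbol.

2.477 bits/symbol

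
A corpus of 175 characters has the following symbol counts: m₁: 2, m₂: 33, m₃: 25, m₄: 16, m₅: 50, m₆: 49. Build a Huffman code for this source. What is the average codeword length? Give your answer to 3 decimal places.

2.349 bits/symbol

Probabilities are the counts divided by 175.
Repeatedly combine the two least-probable nodes; the expected code length is the sum of the merged weights.
merge 2/175 + 16/175 → 18/175
merge 18/175 + 1/7 → 43/175
merge 33/175 + 43/175 → 76/175
merge 7/25 + 2/7 → 99/175
merge 76/175 + 99/175 → 1
L = 18/175 + 43/175 + 76/175 + 99/175 + 1 = 411/175 ≈ 2.349 bits/symbol.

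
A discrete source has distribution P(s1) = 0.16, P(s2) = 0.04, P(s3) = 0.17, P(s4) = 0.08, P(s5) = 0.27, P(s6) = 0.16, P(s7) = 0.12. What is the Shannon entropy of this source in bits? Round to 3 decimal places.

H = −Σ pᵢ log₂ pᵢ.
−0.16·log₂(0.16) = 0.4230
−0.04·log₂(0.04) = 0.1858
−0.17·log₂(0.17) = 0.4346
−0.08·log₂(0.08) = 0.2915
−0.27·log₂(0.27) = 0.5100
−0.16·log₂(0.16) = 0.4230
−0.12·log₂(0.12) = 0.3671
Sum ≈ 2.6350 → 2.635 bits.

2.635 bits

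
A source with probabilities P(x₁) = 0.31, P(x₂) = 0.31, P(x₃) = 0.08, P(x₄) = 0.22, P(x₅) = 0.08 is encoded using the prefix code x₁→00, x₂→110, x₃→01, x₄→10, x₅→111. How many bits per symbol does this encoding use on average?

2.39 bits/symbol

L̄ = Σ pᵢ·ℓᵢ = 0.31·2 + 0.31·3 + 0.08·2 + 0.22·2 + 0.08·3 = 2.39 bits/symbol.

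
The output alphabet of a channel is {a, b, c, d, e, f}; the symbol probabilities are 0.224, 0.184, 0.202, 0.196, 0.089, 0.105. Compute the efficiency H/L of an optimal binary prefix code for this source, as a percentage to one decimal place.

Entropy H = −Σ p log₂ p ≈ 2.5118 bits.
Huffman merges: 89/1000+21/200→97/500; 23/125+97/500→189/500; 49/250+101/500→199/500; 28/125+189/500→301/500; 199/500+301/500→1. L = 643/250 ≈ 2.5720.
Efficiency = H/L = 2.5118/2.5720 = 97.7%.

97.7%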